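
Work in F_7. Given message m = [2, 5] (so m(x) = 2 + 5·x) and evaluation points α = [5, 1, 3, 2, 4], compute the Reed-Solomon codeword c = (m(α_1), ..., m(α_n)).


c = [6, 0, 3, 5, 1]

Message polynomial: m(x) = 2 + 5·x (mod 7).
For each evaluation point α_i, compute m(α_i) mod 7:
  α_1 = 5: Horner steps 5 → 6, so m(5) = 6.
  α_2 = 1: Horner steps 5 → 0, so m(1) = 0.
  α_3 = 3: Horner steps 5 → 3, so m(3) = 3.
  α_4 = 2: Horner steps 5 → 5, so m(2) = 5.
  α_5 = 4: Horner steps 5 → 1, so m(4) = 1.
Codeword c = [6, 0, 3, 5, 1] ∈ F_7^5.


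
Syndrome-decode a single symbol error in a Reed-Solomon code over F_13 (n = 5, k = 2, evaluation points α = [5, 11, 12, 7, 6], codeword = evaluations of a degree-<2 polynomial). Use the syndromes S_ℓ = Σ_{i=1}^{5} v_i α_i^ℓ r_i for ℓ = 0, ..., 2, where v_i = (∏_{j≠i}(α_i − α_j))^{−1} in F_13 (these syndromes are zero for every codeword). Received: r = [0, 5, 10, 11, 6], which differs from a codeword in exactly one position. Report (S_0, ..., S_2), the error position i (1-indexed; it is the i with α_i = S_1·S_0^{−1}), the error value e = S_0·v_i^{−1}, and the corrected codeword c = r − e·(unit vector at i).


S = (2, 10, 11), error at position 1, error magnitude e = 12, c = [1, 5, 10, 11, 6].

Step 1: column multipliers v_i = (∏_{j≠i}(α_i − α_j))^{−1} mod 13.
  i = 1 (α = 5): (5−11)(5−12)(5−7)(5−6) = (−6)·(−7)·(−2)·(−1) = 84 ≡ 6, so v_1 = 6^{−1} = 11 (mod 13).
  i = 2 (α = 11): (11−5)(11−12)(11−7)(11−6) = 6·(−1)·4·5 = −120 ≡ 10, so v_2 = 10^{−1} = 4 (mod 13).
  i = 3 (α = 12): (12−5)(12−11)(12−7)(12−6) = 7·1·5·6 = 210 ≡ 2, so v_3 = 2^{−1} = 7 (mod 13).
  i = 4 (α = 7): (7−5)(7−11)(7−12)(7−6) = 2·(−4)·(−5)·1 = 40 ≡ 1, so v_4 = 1^{−1} = 1 (mod 13).
  i = 5 (α = 6): (6−5)(6−11)(6−12)(6−7) = 1·(−5)·(−6)·(−1) = −30 ≡ 9, so v_5 = 9^{−1} = 3 (mod 13).
  v = [11, 4, 7, 1, 3].
Step 2: syndromes of r = [0, 5, 10, 11, 6] (all sums mod 13).
  S_0 = Σ v_i r_i = 11·0 + 4·5 + 7·10 + 1·11 + 3·6 = 119 ≡ 2.
  S_1 = Σ v_i α_i r_i = 11·5·0 + 4·11·5 + 7·12·10 + 1·7·11 + 3·6·6 = 1245 ≡ 10.
  α_i^2 mod 13 = [12, 4, 1, 10, 10].
  S_2 = Σ v_i α_i^2 r_i = 11·12·0 + 4·4·5 + 7·1·10 + 1·10·11 + 3·10·6 = 440 ≡ 11.
  S = (2, 10, 11) ≠ 0, so r is not a codeword (an error is present).
Step 3: locate the error. For a single error e at position i, S_ℓ = v_i·e·α_i^ℓ, so α_err = S_1/S_0.
  S_0^{−1} = 2^{−1} = 7 (mod 13), so α_err = 10·7 = 70 ≡ 5 = α_1. Error position i = 1.
  Consistency check: S_2/S_1 = 11·4 = 44 ≡ 5 = α_err ✓ (single-error assumption holds).
Step 4: error magnitude e = S_0/v_1 = S_0·∏_{j≠1}(α_1 − α_j) = 2·6 = 12 ≡ 12 (mod 13).
Step 5: correct position 1: c_1 = r_1 − e = 0 − 12 ≡ 1 (mod 13). Hence c = [1, 5, 10, 11, 6].
  Check: interpolating c through the α_i gives m(x) = 2 + 5·x (degree < 2) with m(α_i) = c_i for every i, so c is indeed a codeword.


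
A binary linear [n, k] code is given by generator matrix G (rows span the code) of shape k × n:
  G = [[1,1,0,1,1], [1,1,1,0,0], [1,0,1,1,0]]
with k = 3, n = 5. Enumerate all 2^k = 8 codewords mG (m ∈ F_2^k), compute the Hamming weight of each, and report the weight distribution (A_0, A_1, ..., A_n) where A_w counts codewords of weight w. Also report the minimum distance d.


Weight distribution: A_0 = 1, A_2 = 2, A_3 = 4, A_4 = 1. Minimum distance d = 2.

Enumerate all 2^3 = 8 messages m ∈ F_2^3.
For each, compute codeword c = mG in F_2^5, then tally its weight.
  m = 000 → c = 00000, weight = 0.
  m = 100 → c = 11011, weight = 4.
  m = 010 → c = 11100, weight = 3.
  m = 110 → c = 00111, weight = 3.
  m = 001 → c = 10110, weight = 3.
  m = 101 → c = 01101, weight = 3.
  m = 011 → c = 01010, weight = 2.
  m = 111 → c = 10001, weight = 2.
Tally weights:
  weight 0: 1 codewords.
  weight 2: 2 codewords.
  weight 3: 4 codewords.
  weight 4: 1 codewords.
Minimum distance d = smallest w > 0 with A_w > 0 = 2.
Sanity: Σ A_w = 8 = 2^3 = 8 ✓.


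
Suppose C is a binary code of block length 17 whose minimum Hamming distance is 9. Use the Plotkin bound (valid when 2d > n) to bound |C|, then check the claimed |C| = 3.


Plotkin bound M ≤ 18; given |C| = 3 ≤ bound (satisfied).

Check applicability: 2d = 18, n = 17.
2d − n = 1 > 0, so Plotkin applies.
Compute d/(2d−n) = 9/1 ≈ 9.0000.
⌊d/(2d−n)⌋ = 9.
Plotkin bound: M ≤ 2·9 = 18.
Given |C| = 3, check: satisfied.
This |C| is below the Plotkin bound.


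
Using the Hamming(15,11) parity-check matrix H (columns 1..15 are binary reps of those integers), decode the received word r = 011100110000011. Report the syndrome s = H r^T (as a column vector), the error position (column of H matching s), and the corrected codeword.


s = (1, 0, 1, 1)^T, error position = 11, corrected codeword c = 011100110010011

Compute s = H r^T mod 2 one row at a time:
  s_1 = 1 + 0 + 0 + 0 + 0 + 0 + 1 + 1 = 3 ≡ 1 (mod 2).
  s_2 = 1 + 0 + 0 + 1 + 0 + 0 + 1 + 1 = 4 ≡ 0 (mod 2).
  s_3 = 1 + 1 + 0 + 1 + 0 + 0 + 1 + 1 = 5 ≡ 1 (mod 2).
  s_4 = 0 + 1 + 0 + 1 + 0 + 0 + 0 + 1 = 3 ≡ 1 (mod 2).
s = (1, 0, 1, 1)^T — this equals column 11 of H (binary 1011), so error is at position 11.
Correct: flip bit 11 of r = 011100110000011 to get c = 011100110010011.


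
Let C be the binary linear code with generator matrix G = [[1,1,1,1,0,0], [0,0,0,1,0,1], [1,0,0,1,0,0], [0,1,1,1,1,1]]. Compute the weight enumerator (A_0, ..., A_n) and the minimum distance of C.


Weight distribution: A_0 = 1, A_1 = 1, A_2 = 4, A_3 = 4, A_4 = 3, A_5 = 3. Minimum distance d = 1.

Enumerate all 2^4 = 16 messages m ∈ F_2^4.
For each, compute codeword c = mG in F_2^6, then tally its weight.
  m = 0000 → c = 000000, weight = 0.
  m = 1000 → c = 111100, weight = 4.
  m = 0100 → c = 000101, weight = 2.
  m = 1100 → c = 111001, weight = 4.
  m = 0010 → c = 100100, weight = 2.
  m = 1010 → c = 011000, weight = 2.
  m = 0110 → c = 100001, weight = 2.
  m = 1110 → c = 011101, weight = 4.
  m = 0001 → c = 011111, weight = 5.
  m = 1001 → c = 100011, weight = 3.
  m = 0101 → c = 011010, weight = 3.
  m = 1101 → c = 100110, weight = 3.
  m = 0011 → c = 111011, weight = 5.
  m = 1011 → c = 000111, weight = 3.
  m = 0111 → c = 111110, weight = 5.
  m = 1111 → c = 000010, weight = 1.
Tally weights:
  weight 0: 1 codewords.
  weight 1: 1 codewords.
  weight 2: 4 codewords.
  weight 3: 4 codewords.
  weight 4: 3 codewords.
  weight 5: 3 codewords.
Minimum distance d = smallest w > 0 with A_w > 0 = 1.
Sanity: Σ A_w = 16 = 2^4 = 16 ✓.


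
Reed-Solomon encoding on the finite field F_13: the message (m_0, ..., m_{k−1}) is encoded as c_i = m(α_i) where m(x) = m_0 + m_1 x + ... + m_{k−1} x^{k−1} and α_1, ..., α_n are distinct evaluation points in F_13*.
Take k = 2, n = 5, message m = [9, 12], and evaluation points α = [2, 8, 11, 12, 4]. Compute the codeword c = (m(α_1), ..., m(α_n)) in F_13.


c = [7, 1, 11, 10, 5]

Message polynomial: m(x) = 9 + 12·x (mod 13).
For each evaluation point α_i, compute m(α_i) mod 13:
  α_1 = 2: Horner steps 12 → 7, so m(2) = 7.
  α_2 = 8: Horner steps 12 → 1, so m(8) = 1.
  α_3 = 11: Horner steps 12 → 11, so m(11) = 11.
  α_4 = 12: Horner steps 12 → 10, so m(12) = 10.
  α_5 = 4: Horner steps 12 → 5, so m(4) = 5.
Codeword c = [7, 1, 11, 10, 5] ∈ F_13^5.


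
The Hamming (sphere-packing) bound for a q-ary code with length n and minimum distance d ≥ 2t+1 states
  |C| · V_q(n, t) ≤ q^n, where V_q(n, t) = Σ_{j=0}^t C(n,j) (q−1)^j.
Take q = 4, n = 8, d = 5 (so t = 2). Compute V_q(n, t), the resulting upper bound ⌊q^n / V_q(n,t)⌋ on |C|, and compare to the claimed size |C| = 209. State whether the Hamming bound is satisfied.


V_q(n, t) = 277, q^n = 65536, Hamming bound = 236, |C| = 209 ≤ bound (satisfied).

Step 1: Compute V_q(n, t) = Σ_{j=0}^2 C(n, j) (q−1)^j.
  j = 0: C(8,0)·(3)^0 = 1·1 = 1.
  j = 1: C(8,1)·(3)^1 = 8·3 = 24.
  j = 2: C(8,2)·(3)^2 = 28·9 = 252.
  V_q(n, t) = 1 + 24 + 252 = 277.
Step 2: q^n = 4^8 = 65536.
Step 3: Hamming bound ⌊q^n / V_q(n,t)⌋ = ⌊65536/277⌋ = 236.
Step 4: Compare |C| = 209 to 236: satisfied.
The claimed |C| lies below the Hamming bound.


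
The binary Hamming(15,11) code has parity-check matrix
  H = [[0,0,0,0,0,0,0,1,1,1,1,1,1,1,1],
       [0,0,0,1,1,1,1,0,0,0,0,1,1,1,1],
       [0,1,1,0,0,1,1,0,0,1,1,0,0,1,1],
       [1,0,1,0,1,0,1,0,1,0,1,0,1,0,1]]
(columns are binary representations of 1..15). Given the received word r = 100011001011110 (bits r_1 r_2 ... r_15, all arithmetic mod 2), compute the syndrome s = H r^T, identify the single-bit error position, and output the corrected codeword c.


s = (1, 1, 1, 1)^T, error position = 15, corrected codeword c = 100011001011111

Compute s = H r^T mod 2 one row at a time:
  s_1 = 0 + 1 + 0 + 1 + 1 + 1 + 1 + 0 = 5 ≡ 1 (mod 2).
  s_2 = 0 + 1 + 1 + 0 + 1 + 1 + 1 + 0 = 5 ≡ 1 (mod 2).
  s_3 = 0 + 0 + 1 + 0 + 0 + 1 + 1 + 0 = 3 ≡ 1 (mod 2).
  s_4 = 1 + 0 + 1 + 0 + 1 + 1 + 1 + 0 = 5 ≡ 1 (mod 2).
s = (1, 1, 1, 1)^T — this equals column 15 of H (binary 1111), so error is at position 15.
Correct: flip bit 15 of r = 100011001011110 to get c = 100011001011111.


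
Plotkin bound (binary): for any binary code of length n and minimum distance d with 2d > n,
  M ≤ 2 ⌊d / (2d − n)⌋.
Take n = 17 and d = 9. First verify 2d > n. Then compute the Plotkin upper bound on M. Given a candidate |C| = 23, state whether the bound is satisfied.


Plotkin bound M ≤ 18; given |C| = 23 > bound (violated).

Check applicability: 2d = 18, n = 17.
2d − n = 1 > 0, so Plotkin applies.
Compute d/(2d−n) = 9/1 ≈ 9.0000.
⌊d/(2d−n)⌋ = 9.
Plotkin bound: M ≤ 2·9 = 18.
Given |C| = 23, check: VIOLATED.
This |C| is above the Plotkin bound, so no binary code with n = 17, d = 9 and 23 codewords exists.


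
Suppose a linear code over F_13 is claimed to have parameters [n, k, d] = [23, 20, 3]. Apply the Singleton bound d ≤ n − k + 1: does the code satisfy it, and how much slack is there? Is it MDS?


Singleton RHS = n − k + 1 = 4, slack = 1, bound satisfied, not MDS.

Singleton bound: d ≤ n − k + 1.
Here n = 23, k = 20, so n − k + 1 = 4.
Given d = 3, check d ≤ 4: YES.
Slack = (n − k + 1) − d = 1.
The code is NOT MDS (slack = 1 > 0).
Description: the claimed parameters are [23, 20, 3]_13; such a code would be non-MDS.


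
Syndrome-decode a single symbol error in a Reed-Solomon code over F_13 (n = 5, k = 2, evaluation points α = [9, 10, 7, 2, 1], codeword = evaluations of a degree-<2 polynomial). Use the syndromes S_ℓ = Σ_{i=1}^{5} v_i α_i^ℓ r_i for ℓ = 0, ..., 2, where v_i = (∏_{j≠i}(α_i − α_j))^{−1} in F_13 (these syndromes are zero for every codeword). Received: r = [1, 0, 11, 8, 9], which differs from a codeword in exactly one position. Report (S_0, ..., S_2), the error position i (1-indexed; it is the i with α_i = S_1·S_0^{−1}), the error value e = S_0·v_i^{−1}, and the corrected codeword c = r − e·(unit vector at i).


S = (9, 11, 12), error at position 3, error magnitude e = 8, c = [1, 0, 3, 8, 9].

Step 1: column multipliers v_i = (∏_{j≠i}(α_i − α_j))^{−1} mod 13.
  i = 1 (α = 9): (9−10)(9−7)(9−2)(9−1) = (−1)·2·7·8 = −112 ≡ 5, so v_1 = 5^{−1} = 8 (mod 13).
  i = 2 (α = 10): (10−9)(10−7)(10−2)(10−1) = 1·3·8·9 = 216 ≡ 8, so v_2 = 8^{−1} = 5 (mod 13).
  i = 3 (α = 7): (7−9)(7−10)(7−2)(7−1) = (−2)·(−3)·5·6 = 180 ≡ 11, so v_3 = 11^{−1} = 6 (mod 13).
  i = 4 (α = 2): (2−9)(2−10)(2−7)(2−1) = (−7)·(−8)·(−5)·1 = −280 ≡ 6, so v_4 = 6^{−1} = 11 (mod 13).
  i = 5 (α = 1): (1−9)(1−10)(1−7)(1−2) = (−8)·(−9)·(−6)·(−1) = 432 ≡ 3, so v_5 = 3^{−1} = 9 (mod 13).
  v = [8, 5, 6, 11, 9].
Step 2: syndromes of r = [1, 0, 11, 8, 9] (all sums mod 13).
  S_0 = Σ v_i r_i = 8·1 + 5·0 + 6·11 + 11·8 + 9·9 = 243 ≡ 9.
  S_1 = Σ v_i α_i r_i = 8·9·1 + 5·10·0 + 6·7·11 + 11·2·8 + 9·1·9 = 791 ≡ 11.
  α_i^2 mod 13 = [3, 9, 10, 4, 1].
  S_2 = Σ v_i α_i^2 r_i = 8·3·1 + 5·9·0 + 6·10·11 + 11·4·8 + 9·1·9 = 1117 ≡ 12.
  S = (9, 11, 12) ≠ 0, so r is not a codeword (an error is present).
Step 3: locate the error. For a single error e at position i, S_ℓ = v_i·e·α_i^ℓ, so α_err = S_1/S_0.
  S_0^{−1} = 9^{−1} = 3 (mod 13), so α_err = 11·3 = 33 ≡ 7 = α_3. Error position i = 3.
  Consistency check: S_2/S_1 = 12·6 = 72 ≡ 7 = α_err ✓ (single-error assumption holds).
Step 4: error magnitude e = S_0/v_3 = S_0·∏_{j≠3}(α_3 − α_j) = 9·11 = 99 ≡ 8 (mod 13).
Step 5: correct position 3: c_3 = r_3 − e = 11 − 8 ≡ 3 (mod 13). Hence c = [1, 0, 3, 8, 9].
  Check: interpolating c through the α_i gives m(x) = 10 + 12·x (degree < 2) with m(α_i) = c_i for every i, so c is indeed a codeword.


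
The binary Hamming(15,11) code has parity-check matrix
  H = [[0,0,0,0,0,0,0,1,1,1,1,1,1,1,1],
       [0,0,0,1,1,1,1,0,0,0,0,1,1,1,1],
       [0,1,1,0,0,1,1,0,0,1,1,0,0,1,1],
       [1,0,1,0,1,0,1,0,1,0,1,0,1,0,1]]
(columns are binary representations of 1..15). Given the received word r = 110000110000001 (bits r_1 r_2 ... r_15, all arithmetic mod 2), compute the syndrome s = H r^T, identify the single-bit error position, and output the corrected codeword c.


s = (0, 0, 1, 1)^T, error position = 3, corrected codeword c = 111000110000001

Compute s = H r^T mod 2 one row at a time:
  s_1 = 1 + 0 + 0 + 0 + 0 + 0 + 0 + 1 = 2 ≡ 0 (mod 2).
  s_2 = 0 + 0 + 0 + 1 + 0 + 0 + 0 + 1 = 2 ≡ 0 (mod 2).
  s_3 = 1 + 0 + 0 + 1 + 0 + 0 + 0 + 1 = 3 ≡ 1 (mod 2).
  s_4 = 1 + 0 + 0 + 1 + 0 + 0 + 0 + 1 = 3 ≡ 1 (mod 2).
s = (0, 0, 1, 1)^T — this equals column 3 of H (binary 0011), so error is at position 3.
Correct: flip bit 3 of r = 110000110000001 to get c = 111000110000001.


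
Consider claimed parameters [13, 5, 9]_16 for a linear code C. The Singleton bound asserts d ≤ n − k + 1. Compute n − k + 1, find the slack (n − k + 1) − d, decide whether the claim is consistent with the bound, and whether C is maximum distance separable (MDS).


Singleton RHS = n − k + 1 = 9, slack = 0, bound satisfied, MDS.

Singleton bound: d ≤ n − k + 1.
Here n = 13, k = 5, so n − k + 1 = 9.
Given d = 9, check d ≤ 9: YES.
Slack = (n − k + 1) − d = 0.
The code is MDS (slack = 0).
Description: the claimed parameters are [13, 5, 9]_16; such a code would be MDS (meets Singleton bound).


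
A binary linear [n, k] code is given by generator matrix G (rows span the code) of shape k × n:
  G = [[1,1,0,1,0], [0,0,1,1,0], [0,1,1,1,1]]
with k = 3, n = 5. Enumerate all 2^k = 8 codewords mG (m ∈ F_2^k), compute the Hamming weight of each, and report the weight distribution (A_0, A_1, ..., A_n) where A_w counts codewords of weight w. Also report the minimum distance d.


Weight distribution: A_0 = 1, A_2 = 2, A_3 = 4, A_4 = 1. Minimum distance d = 2.

Enumerate all 2^3 = 8 messages m ∈ F_2^3.
For each, compute codeword c = mG in F_2^5, then tally its weight.
  m = 000 → c = 00000, weight = 0.
  m = 100 → c = 11010, weight = 3.
  m = 010 → c = 00110, weight = 2.
  m = 110 → c = 11100, weight = 3.
  m = 001 → c = 01111, weight = 4.
  m = 101 → c = 10101, weight = 3.
  m = 011 → c = 01001, weight = 2.
  m = 111 → c = 10011, weight = 3.
Tally weights:
  weight 0: 1 codewords.
  weight 2: 2 codewords.
  weight 3: 4 codewords.
  weight 4: 1 codewords.
Minimum distance d = smallest w > 0 with A_w > 0 = 2.
Sanity: Σ A_w = 8 = 2^3 = 8 ✓.


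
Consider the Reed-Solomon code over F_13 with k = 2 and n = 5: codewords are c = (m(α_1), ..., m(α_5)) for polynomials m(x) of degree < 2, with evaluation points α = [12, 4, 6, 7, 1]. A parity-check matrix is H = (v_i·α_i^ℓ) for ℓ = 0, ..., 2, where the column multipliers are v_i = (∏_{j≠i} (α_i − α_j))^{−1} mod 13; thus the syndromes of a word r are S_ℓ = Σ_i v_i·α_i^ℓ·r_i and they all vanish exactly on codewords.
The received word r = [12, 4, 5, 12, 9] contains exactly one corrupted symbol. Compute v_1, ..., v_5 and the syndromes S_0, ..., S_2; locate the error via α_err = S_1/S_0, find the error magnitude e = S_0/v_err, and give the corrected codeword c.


S = (4, 9, 4), error at position 1, error magnitude e = 4, c = [8, 4, 5, 12, 9].

Step 1: column multipliers v_i = (∏_{j≠i}(α_i − α_j))^{−1} mod 13.
  i = 1 (α = 12): (12−4)(12−6)(12−7)(12−1) = 8·6·5·11 = 2640 ≡ 1, so v_1 = 1^{−1} = 1 (mod 13).
  i = 2 (α = 4): (4−12)(4−6)(4−7)(4−1) = (−8)·(−2)·(−3)·3 = −144 ≡ 12, so v_2 = 12^{−1} = 12 (mod 13).
  i = 3 (α = 6): (6−12)(6−4)(6−7)(6−1) = (−6)·2·(−1)·5 = 60 ≡ 8, so v_3 = 8^{−1} = 5 (mod 13).
  i = 4 (α = 7): (7−12)(7−4)(7−6)(7−1) = (−5)·3·1·6 = −90 ≡ 1, so v_4 = 1^{−1} = 1 (mod 13).
  i = 5 (α = 1): (1−12)(1−4)(1−6)(1−7) = (−11)·(−3)·(−5)·(−6) = 990 ≡ 2, so v_5 = 2^{−1} = 7 (mod 13).
  v = [1, 12, 5, 1, 7].
Step 2: syndromes of r = [12, 4, 5, 12, 9] (all sums mod 13).
  S_0 = Σ v_i r_i = 1·12 + 12·4 + 5·5 + 1·12 + 7·9 = 160 ≡ 4.
  S_1 = Σ v_i α_i r_i = 1·12·12 + 12·4·4 + 5·6·5 + 1·7·12 + 7·1·9 = 633 ≡ 9.
  α_i^2 mod 13 = [1, 3, 10, 10, 1].
  S_2 = Σ v_i α_i^2 r_i = 1·1·12 + 12·3·4 + 5·10·5 + 1·10·12 + 7·1·9 = 589 ≡ 4.
  S = (4, 9, 4) ≠ 0, so r is not a codeword (an error is present).
Step 3: locate the error. For a single error e at position i, S_ℓ = v_i·e·α_i^ℓ, so α_err = S_1/S_0.
  S_0^{−1} = 4^{−1} = 10 (mod 13), so α_err = 9·10 = 90 ≡ 12 = α_1. Error position i = 1.
  Consistency check: S_2/S_1 = 4·3 = 12 ≡ 12 = α_err ✓ (single-error assumption holds).
Step 4: error magnitude e = S_0/v_1 = S_0·∏_{j≠1}(α_1 − α_j) = 4·1 = 4 ≡ 4 (mod 13).
Step 5: correct position 1: c_1 = r_1 − e = 12 − 4 ≡ 8 (mod 13). Hence c = [8, 4, 5, 12, 9].
  Check: interpolating c through the α_i gives m(x) = 2 + 7·x (degree < 2) with m(α_i) = c_i for every i, so c is indeed a codeword.


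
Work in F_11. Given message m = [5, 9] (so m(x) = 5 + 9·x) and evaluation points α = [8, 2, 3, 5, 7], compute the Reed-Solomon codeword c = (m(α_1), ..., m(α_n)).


c = [0, 1, 10, 6, 2]

Message polynomial: m(x) = 5 + 9·x (mod 11).
For each evaluation point α_i, compute m(α_i) mod 11:
  α_1 = 8: Horner steps 9 → 0, so m(8) = 0.
  α_2 = 2: Horner steps 9 → 1, so m(2) = 1.
  α_3 = 3: Horner steps 9 → 10, so m(3) = 10.
  α_4 = 5: Horner steps 9 → 6, so m(5) = 6.
  α_5 = 7: Horner steps 9 → 2, so m(7) = 2.
Codeword c = [0, 1, 10, 6, 2] ∈ F_11^5.


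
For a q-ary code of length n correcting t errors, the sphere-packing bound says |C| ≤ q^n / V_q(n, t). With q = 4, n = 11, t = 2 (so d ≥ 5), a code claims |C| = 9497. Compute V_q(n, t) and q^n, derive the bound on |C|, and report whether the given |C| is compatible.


V_q(n, t) = 529, q^n = 4194304, Hamming bound = 7928, |C| = 9497 > bound (violated).

Step 1: Compute V_q(n, t) = Σ_{j=0}^2 C(n, j) (q−1)^j.
  j = 0: C(11,0)·(3)^0 = 1·1 = 1.
  j = 1: C(11,1)·(3)^1 = 11·3 = 33.
  j = 2: C(11,2)·(3)^2 = 55·9 = 495.
  V_q(n, t) = 1 + 33 + 495 = 529.
Step 2: q^n = 4^11 = 4194304.
Step 3: Hamming bound ⌊q^n / V_q(n,t)⌋ = ⌊4194304/529⌋ = 7928.
Step 4: Compare |C| = 9497 to 7928: violated.
The claimed |C| lies above the Hamming bound, so no 4-ary code of length 11 with d ≥ 5 can have 9497 codewords.


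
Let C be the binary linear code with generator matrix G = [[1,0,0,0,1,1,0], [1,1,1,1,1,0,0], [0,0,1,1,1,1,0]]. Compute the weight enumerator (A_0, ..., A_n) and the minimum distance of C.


Weight distribution: A_0 = 1, A_2 = 1, A_3 = 3, A_4 = 2, A_5 = 1. Minimum distance d = 2.

Enumerate all 2^3 = 8 messages m ∈ F_2^3.
For each, compute codeword c = mG in F_2^7, then tally its weight.
  m = 000 → c = 0000000, weight = 0.
  m = 100 → c = 1000110, weight = 3.
  m = 010 → c = 1111100, weight = 5.
  m = 110 → c = 0111010, weight = 4.
  m = 001 → c = 0011110, weight = 4.
  m = 101 → c = 1011000, weight = 3.
  m = 011 → c = 1100010, weight = 3.
  m = 111 → c = 0100100, weight = 2.
Tally weights:
  weight 0: 1 codewords.
  weight 2: 1 codewords.
  weight 3: 3 codewords.
  weight 4: 2 codewords.
  weight 5: 1 codewords.
Minimum distance d = smallest w > 0 with A_w > 0 = 2.
Sanity: Σ A_w = 8 = 2^3 = 8 ✓.


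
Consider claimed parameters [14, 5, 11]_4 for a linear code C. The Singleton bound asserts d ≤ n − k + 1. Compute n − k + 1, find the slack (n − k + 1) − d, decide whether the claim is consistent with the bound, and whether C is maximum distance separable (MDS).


Singleton RHS = n − k + 1 = 10, slack = -1, bound violated (no such code; not MDS).

Singleton bound: d ≤ n − k + 1.
Here n = 14, k = 5, so n − k + 1 = 10.
Given d = 11, check d ≤ 10: NO.
Slack = (n − k + 1) − d = -1.
The slack is negative: d = 11 exceeds n − k + 1 = 10 by 1, so the Singleton bound is violated and no linear [14, 5, 11]_4 code can exist. In particular it is not MDS (MDS requires d = n − k + 1 exactly).
Description: the claimed parameters are [14, 5, 11]_4; such a code would be impossible (violates the Singleton bound).


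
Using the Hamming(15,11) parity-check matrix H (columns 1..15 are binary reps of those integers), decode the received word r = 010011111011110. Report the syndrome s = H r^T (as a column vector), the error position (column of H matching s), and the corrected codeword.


s = (0, 0, 1, 1)^T, error position = 3, corrected codeword c = 011011111011110

Compute s = H r^T mod 2 one row at a time:
  s_1 = 1 + 1 + 0 + 1 + 1 + 1 + 1 + 0 = 6 ≡ 0 (mod 2).
  s_2 = 0 + 1 + 1 + 1 + 1 + 1 + 1 + 0 = 6 ≡ 0 (mod 2).
  s_3 = 1 + 0 + 1 + 1 + 0 + 1 + 1 + 0 = 5 ≡ 1 (mod 2).
  s_4 = 0 + 0 + 1 + 1 + 1 + 1 + 1 + 0 = 5 ≡ 1 (mod 2).
s = (0, 0, 1, 1)^T — this equals column 3 of H (binary 0011), so error is at position 3.
Correct: flip bit 3 of r = 010011111011110 to get c = 011011111011110.


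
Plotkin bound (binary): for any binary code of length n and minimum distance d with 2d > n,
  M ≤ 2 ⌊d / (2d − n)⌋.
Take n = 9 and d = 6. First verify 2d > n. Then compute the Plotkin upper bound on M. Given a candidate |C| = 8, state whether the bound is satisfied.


Plotkin bound M ≤ 4; given |C| = 8 > bound (violated).

Check applicability: 2d = 12, n = 9.
2d − n = 3 > 0, so Plotkin applies.
Compute d/(2d−n) = 6/3 ≈ 2.0000.
⌊d/(2d−n)⌋ = 2.
Plotkin bound: M ≤ 2·2 = 4.
Given |C| = 8, check: VIOLATED.
This |C| is above the Plotkin bound, so no binary code with n = 9, d = 6 and 8 codewords exists.


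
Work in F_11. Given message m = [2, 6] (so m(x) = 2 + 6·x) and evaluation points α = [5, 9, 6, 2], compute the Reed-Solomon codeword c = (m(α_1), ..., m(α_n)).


c = [10, 1, 5, 3]

Message polynomial: m(x) = 2 + 6·x (mod 11).
For each evaluation point α_i, compute m(α_i) mod 11:
  α_1 = 5: Horner steps 6 → 10, so m(5) = 10.
  α_2 = 9: Horner steps 6 → 1, so m(9) = 1.
  α_3 = 6: Horner steps 6 → 5, so m(6) = 5.
  α_4 = 2: Horner steps 6 → 3, so m(2) = 3.
Codeword c = [10, 1, 5, 3] ∈ F_11^4.


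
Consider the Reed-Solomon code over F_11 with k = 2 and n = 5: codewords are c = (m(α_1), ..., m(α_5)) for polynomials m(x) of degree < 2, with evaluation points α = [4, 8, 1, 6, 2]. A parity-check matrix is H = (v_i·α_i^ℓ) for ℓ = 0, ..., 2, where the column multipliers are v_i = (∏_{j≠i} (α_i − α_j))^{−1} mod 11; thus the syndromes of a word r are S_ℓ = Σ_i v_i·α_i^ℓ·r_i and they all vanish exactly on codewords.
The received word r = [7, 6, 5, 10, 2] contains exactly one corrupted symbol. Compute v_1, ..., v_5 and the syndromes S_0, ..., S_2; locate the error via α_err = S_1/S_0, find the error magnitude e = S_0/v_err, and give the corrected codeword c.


S = (8, 4, 2), error at position 4, error magnitude e = 9, c = [7, 6, 5, 1, 2].

Step 1: column multipliers v_i = (∏_{j≠i}(α_i − α_j))^{−1} mod 11.
  i = 1 (α = 4): (4−8)(4−1)(4−6)(4−2) = (−4)·3·(−2)·2 = 48 ≡ 4, so v_1 = 4^{−1} = 3 (mod 11).
  i = 2 (α = 8): (8−4)(8−1)(8−6)(8−2) = 4·7·2·6 = 336 ≡ 6, so v_2 = 6^{−1} = 2 (mod 11).
  i = 3 (α = 1): (1−4)(1−8)(1−6)(1−2) = (−3)·(−7)·(−5)·(−1) = 105 ≡ 6, so v_3 = 6^{−1} = 2 (mod 11).
  i = 4 (α = 6): (6−4)(6−8)(6−1)(6−2) = 2·(−2)·5·4 = −80 ≡ 8, so v_4 = 8^{−1} = 7 (mod 11).
  i = 5 (α = 2): (2−4)(2−8)(2−1)(2−6) = (−2)·(−6)·1·(−4) = −48 ≡ 7, so v_5 = 7^{−1} = 8 (mod 11).
  v = [3, 2, 2, 7, 8].
Step 2: syndromes of r = [7, 6, 5, 10, 2] (all sums mod 11).
  S_0 = Σ v_i r_i = 3·7 + 2·6 + 2·5 + 7·10 + 8·2 = 129 ≡ 8.
  S_1 = Σ v_i α_i r_i = 3·4·7 + 2·8·6 + 2·1·5 + 7·6·10 + 8·2·2 = 642 ≡ 4.
  α_i^2 mod 11 = [5, 9, 1, 3, 4].
  S_2 = Σ v_i α_i^2 r_i = 3·5·7 + 2·9·6 + 2·1·5 + 7·3·10 + 8·4·2 = 497 ≡ 2.
  S = (8, 4, 2) ≠ 0, so r is not a codeword (an error is present).
Step 3: locate the error. For a single error e at position i, S_ℓ = v_i·e·α_i^ℓ, so α_err = S_1/S_0.
  S_0^{−1} = 8^{−1} = 7 (mod 11), so α_err = 4·7 = 28 ≡ 6 = α_4. Error position i = 4.
  Consistency check: S_2/S_1 = 2·3 = 6 ≡ 6 = α_err ✓ (single-error assumption holds).
Step 4: error magnitude e = S_0/v_4 = S_0·∏_{j≠4}(α_4 − α_j) = 8·8 = 64 ≡ 9 (mod 11).
Step 5: correct position 4: c_4 = r_4 − e = 10 − 9 ≡ 1 (mod 11). Hence c = [7, 6, 5, 1, 2].
  Check: interpolating c through the α_i gives m(x) = 8 + 8·x (degree < 2) with m(α_i) = c_i for every i, so c is indeed a codeword.


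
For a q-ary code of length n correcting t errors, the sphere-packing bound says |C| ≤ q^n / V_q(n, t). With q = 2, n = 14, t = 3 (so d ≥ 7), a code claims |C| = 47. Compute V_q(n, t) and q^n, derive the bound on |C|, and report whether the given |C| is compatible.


V_q(n, t) = 470, q^n = 16384, Hamming bound = 34, |C| = 47 > bound (violated).

Step 1: Compute V_q(n, t) = Σ_{j=0}^3 C(n, j) (q−1)^j.
  j = 0: C(14,0)·(1)^0 = 1·1 = 1.
  j = 1: C(14,1)·(1)^1 = 14·1 = 14.
  j = 2: C(14,2)·(1)^2 = 91·1 = 91.
  j = 3: C(14,3)·(1)^3 = 364·1 = 364.
  V_q(n, t) = 1 + 14 + 91 + 364 = 470.
Step 2: q^n = 2^14 = 16384.
Step 3: Hamming bound ⌊q^n / V_q(n,t)⌋ = ⌊16384/470⌋ = 34.
Step 4: Compare |C| = 47 to 34: violated.
The claimed |C| lies above the Hamming bound, so no 2-ary code of length 14 with d ≥ 7 can have 47 codewords.


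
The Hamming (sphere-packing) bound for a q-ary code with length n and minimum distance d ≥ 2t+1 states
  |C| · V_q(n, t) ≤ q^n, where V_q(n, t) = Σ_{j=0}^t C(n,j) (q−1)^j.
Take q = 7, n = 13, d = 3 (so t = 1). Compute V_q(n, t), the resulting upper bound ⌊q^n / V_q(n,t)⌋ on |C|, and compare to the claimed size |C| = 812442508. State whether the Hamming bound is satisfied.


V_q(n, t) = 79, q^n = 96889010407, Hamming bound = 1226443169, |C| = 812442508 ≤ bound (satisfied).

Step 1: Compute V_q(n, t) = Σ_{j=0}^1 C(n, j) (q−1)^j.
  j = 0: C(13,0)·(6)^0 = 1·1 = 1.
  j = 1: C(13,1)·(6)^1 = 13·6 = 78.
  V_q(n, t) = 1 + 78 = 79.
Step 2: q^n = 7^13 = 96889010407.
Step 3: Hamming bound ⌊q^n / V_q(n,t)⌋ = ⌊96889010407/79⌋ = 1226443169.
Step 4: Compare |C| = 812442508 to 1226443169: satisfied.
The claimed |C| lies below the Hamming bound.


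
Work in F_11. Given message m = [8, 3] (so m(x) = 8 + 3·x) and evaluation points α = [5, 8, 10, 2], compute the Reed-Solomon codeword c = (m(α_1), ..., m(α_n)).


c = [1, 10, 5, 3]

Message polynomial: m(x) = 8 + 3·x (mod 11).
For each evaluation point α_i, compute m(α_i) mod 11:
  α_1 = 5: Horner steps 3 → 1, so m(5) = 1.
  α_2 = 8: Horner steps 3 → 10, so m(8) = 10.
  α_3 = 10: Horner steps 3 → 5, so m(10) = 5.
  α_4 = 2: Horner steps 3 → 3, so m(2) = 3.
Codeword c = [1, 10, 5, 3] ∈ F_11^4.


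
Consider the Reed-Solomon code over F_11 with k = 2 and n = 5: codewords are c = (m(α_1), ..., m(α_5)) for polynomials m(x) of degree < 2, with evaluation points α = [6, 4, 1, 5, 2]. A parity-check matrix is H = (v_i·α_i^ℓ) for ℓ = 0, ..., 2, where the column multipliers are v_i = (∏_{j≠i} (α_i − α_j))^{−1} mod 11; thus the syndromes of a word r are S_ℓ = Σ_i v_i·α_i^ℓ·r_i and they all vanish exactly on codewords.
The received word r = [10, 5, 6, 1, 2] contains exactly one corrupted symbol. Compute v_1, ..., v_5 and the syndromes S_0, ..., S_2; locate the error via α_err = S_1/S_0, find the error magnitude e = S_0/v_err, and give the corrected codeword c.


S = (5, 8, 4), error at position 1, error magnitude e = 2, c = [8, 5, 6, 1, 2].

Step 1: column multipliers v_i = (∏_{j≠i}(α_i − α_j))^{−1} mod 11.
  i = 1 (α = 6): (6−4)(6−1)(6−5)(6−2) = 2·5·1·4 = 40 ≡ 7, so v_1 = 7^{−1} = 8 (mod 11).
  i = 2 (α = 4): (4−6)(4−1)(4−5)(4−2) = (−2)·3·(−1)·2 = 12 ≡ 1, so v_2 = 1^{−1} = 1 (mod 11).
  i = 3 (α = 1): (1−6)(1−4)(1−5)(1−2) = (−5)·(−3)·(−4)·(−1) = 60 ≡ 5, so v_3 = 5^{−1} = 9 (mod 11).
  i = 4 (α = 5): (5−6)(5−4)(5−1)(5−2) = (−1)·1·4·3 = −12 ≡ 10, so v_4 = 10^{−1} = 10 (mod 11).
  i = 5 (α = 2): (2−6)(2−4)(2−1)(2−5) = (−4)·(−2)·1·(−3) = −24 ≡ 9, so v_5 = 9^{−1} = 5 (mod 11).
  v = [8, 1, 9, 10, 5].
Step 2: syndromes of r = [10, 5, 6, 1, 2] (all sums mod 11).
  S_0 = Σ v_i r_i = 8·10 + 1·5 + 9·6 + 10·1 + 5·2 = 159 ≡ 5.
  S_1 = Σ v_i α_i r_i = 8·6·10 + 1·4·5 + 9·1·6 + 10·5·1 + 5·2·2 = 624 ≡ 8.
  α_i^2 mod 11 = [3, 5, 1, 3, 4].
  S_2 = Σ v_i α_i^2 r_i = 8·3·10 + 1·5·5 + 9·1·6 + 10·3·1 + 5·4·2 = 389 ≡ 4.
  S = (5, 8, 4) ≠ 0, so r is not a codeword (an error is present).
Step 3: locate the error. For a single error e at position i, S_ℓ = v_i·e·α_i^ℓ, so α_err = S_1/S_0.
  S_0^{−1} = 5^{−1} = 9 (mod 11), so α_err = 8·9 = 72 ≡ 6 = α_1. Error position i = 1.
  Consistency check: S_2/S_1 = 4·7 = 28 ≡ 6 = α_err ✓ (single-error assumption holds).
Step 4: error magnitude e = S_0/v_1 = S_0·∏_{j≠1}(α_1 − α_j) = 5·7 = 35 ≡ 2 (mod 11).
Step 5: correct position 1: c_1 = r_1 − e = 10 − 2 ≡ 8 (mod 11). Hence c = [8, 5, 6, 1, 2].
  Check: interpolating c through the α_i gives m(x) = 10 + 7·x (degree < 2) with m(α_i) = c_i for every i, so c is indeed a codeword.


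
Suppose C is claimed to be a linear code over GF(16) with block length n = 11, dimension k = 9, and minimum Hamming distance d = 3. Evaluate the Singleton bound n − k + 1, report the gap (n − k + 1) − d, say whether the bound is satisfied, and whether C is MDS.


Singleton RHS = n − k + 1 = 3, slack = 0, bound satisfied, MDS.

Singleton bound: d ≤ n − k + 1.
Here n = 11, k = 9, so n − k + 1 = 3.
Given d = 3, check d ≤ 3: YES.
Slack = (n − k + 1) − d = 0.
The code is MDS (slack = 0).
Description: the claimed parameters are [11, 9, 3]_16; such a code would be MDS (meets Singleton bound).


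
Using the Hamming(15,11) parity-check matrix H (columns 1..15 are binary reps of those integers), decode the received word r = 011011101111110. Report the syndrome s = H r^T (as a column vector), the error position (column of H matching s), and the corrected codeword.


s = (0, 0, 1, 0)^T, error position = 2, corrected codeword c = 001011101111110

Compute s = H r^T mod 2 one row at a time:
  s_1 = 0 + 1 + 1 + 1 + 1 + 1 + 1 + 0 = 6 ≡ 0 (mod 2).
  s_2 = 0 + 1 + 1 + 1 + 1 + 1 + 1 + 0 = 6 ≡ 0 (mod 2).
  s_3 = 1 + 1 + 1 + 1 + 1 + 1 + 1 + 0 = 7 ≡ 1 (mod 2).
  s_4 = 0 + 1 + 1 + 1 + 1 + 1 + 1 + 0 = 6 ≡ 0 (mod 2).
s = (0, 0, 1, 0)^T — this equals column 2 of H (binary 0010), so error is at position 2.
Correct: flip bit 2 of r = 011011101111110 to get c = 001011101111110.


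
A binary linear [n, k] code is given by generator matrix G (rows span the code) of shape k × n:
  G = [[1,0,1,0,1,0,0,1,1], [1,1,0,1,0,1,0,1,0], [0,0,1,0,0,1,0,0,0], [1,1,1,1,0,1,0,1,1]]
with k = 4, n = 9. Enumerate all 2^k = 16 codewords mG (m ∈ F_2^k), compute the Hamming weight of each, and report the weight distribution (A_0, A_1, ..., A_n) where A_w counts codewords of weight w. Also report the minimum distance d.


Weight distribution: A_0 = 1, A_2 = 3, A_3 = 1, A_4 = 3, A_5 = 6, A_6 = 1, A_7 = 1. Minimum distance d = 2.

Enumerate all 2^4 = 16 messages m ∈ F_2^4.
For each, compute codeword c = mG in F_2^9, then tally its weight.
  m = 0000 → c = 000000000, weight = 0.
  m = 1000 → c = 101010011, weight = 5.
  m = 0100 → c = 110101010, weight = 5.
  m = 1100 → c = 011111001, weight = 6.
  m = 0010 → c = 001001000, weight = 2.
  m = 1010 → c = 100011011, weight = 5.
  m = 0110 → c = 111100010, weight = 5.
  m = 1110 → c = 010110001, weight = 4.
  m = 0001 → c = 111101011, weight = 7.
  m = 1001 → c = 010111000, weight = 4.
  m = 0101 → c = 001000001, weight = 2.
  m = 1101 → c = 100010010, weight = 3.
  m = 0011 → c = 110100011, weight = 5.
  m = 1011 → c = 011110000, weight = 4.
  m = 0111 → c = 000001001, weight = 2.
  m = 1111 → c = 101011010, weight = 5.
Tally weights:
  weight 0: 1 codewords.
  weight 2: 3 codewords.
  weight 3: 1 codewords.
  weight 4: 3 codewords.
  weight 5: 6 codewords.
  weight 6: 1 codewords.
  weight 7: 1 codewords.
Minimum distance d = smallest w > 0 with A_w > 0 = 2.
Sanity: Σ A_w = 16 = 2^4 = 16 ✓.


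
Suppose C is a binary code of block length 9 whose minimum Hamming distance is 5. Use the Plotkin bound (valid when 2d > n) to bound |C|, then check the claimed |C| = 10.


Plotkin bound M ≤ 10; given |C| = 10 ≤ bound (satisfied).

Check applicability: 2d = 10, n = 9.
2d − n = 1 > 0, so Plotkin applies.
Compute d/(2d−n) = 5/1 ≈ 5.0000.
⌊d/(2d−n)⌋ = 5.
Plotkin bound: M ≤ 2·5 = 10.
Given |C| = 10, check: satisfied.
This |C| is at the Plotkin bound.


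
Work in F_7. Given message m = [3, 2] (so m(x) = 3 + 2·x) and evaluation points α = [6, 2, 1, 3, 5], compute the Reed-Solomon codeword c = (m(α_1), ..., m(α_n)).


c = [1, 0, 5, 2, 6]

Message polynomial: m(x) = 3 + 2·x (mod 7).
For each evaluation point α_i, compute m(α_i) mod 7:
  α_1 = 6: Horner steps 2 → 1, so m(6) = 1.
  α_2 = 2: Horner steps 2 → 0, so m(2) = 0.
  α_3 = 1: Horner steps 2 → 5, so m(1) = 5.
  α_4 = 3: Horner steps 2 → 2, so m(3) = 2.
  α_5 = 5: Horner steps 2 → 6, so m(5) = 6.
Codeword c = [1, 0, 5, 2, 6] ∈ F_7^5.


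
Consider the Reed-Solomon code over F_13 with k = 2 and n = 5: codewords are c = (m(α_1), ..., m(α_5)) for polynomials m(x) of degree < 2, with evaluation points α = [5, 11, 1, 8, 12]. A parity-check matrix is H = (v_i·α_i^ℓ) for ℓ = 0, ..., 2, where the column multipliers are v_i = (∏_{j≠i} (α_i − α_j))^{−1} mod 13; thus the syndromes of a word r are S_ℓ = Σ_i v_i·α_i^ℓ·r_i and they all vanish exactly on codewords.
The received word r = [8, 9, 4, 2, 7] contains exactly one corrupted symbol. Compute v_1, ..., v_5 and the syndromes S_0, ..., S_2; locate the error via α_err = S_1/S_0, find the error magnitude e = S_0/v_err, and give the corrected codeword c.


S = (12, 12, 12), error at position 3, error magnitude e = 1, c = [8, 9, 3, 2, 7].

Step 1: column multipliers v_i = (∏_{j≠i}(α_i − α_j))^{−1} mod 13.
  i = 1 (α = 5): (5−11)(5−1)(5−8)(5−12) = (−6)·4·(−3)·(−7) = −504 ≡ 3, so v_1 = 3^{−1} = 9 (mod 13).
  i = 2 (α = 11): (11−5)(11−1)(11−8)(11−12) = 6·10·3·(−1) = −180 ≡ 2, so v_2 = 2^{−1} = 7 (mod 13).
  i = 3 (α = 1): (1−5)(1−11)(1−8)(1−12) = (−4)·(−10)·(−7)·(−11) = 3080 ≡ 12, so v_3 = 12^{−1} = 12 (mod 13).
  i = 4 (α = 8): (8−5)(8−11)(8−1)(8−12) = 3·(−3)·7·(−4) = 252 ≡ 5, so v_4 = 5^{−1} = 8 (mod 13).
  i = 5 (α = 12): (12−5)(12−11)(12−1)(12−8) = 7·1·11·4 = 308 ≡ 9, so v_5 = 9^{−1} = 3 (mod 13).
  v = [9, 7, 12, 8, 3].
Step 2: syndromes of r = [8, 9, 4, 2, 7] (all sums mod 13).
  S_0 = Σ v_i r_i = 9·8 + 7·9 + 12·4 + 8·2 + 3·7 = 220 ≡ 12.
  S_1 = Σ v_i α_i r_i = 9·5·8 + 7·11·9 + 12·1·4 + 8·8·2 + 3·12·7 = 1481 ≡ 12.
  α_i^2 mod 13 = [12, 4, 1, 12, 1].
  S_2 = Σ v_i α_i^2 r_i = 9·12·8 + 7·4·9 + 12·1·4 + 8·12·2 + 3·1·7 = 1377 ≡ 12.
  S = (12, 12, 12) ≠ 0, so r is not a codeword (an error is present).
Step 3: locate the error. For a single error e at position i, S_ℓ = v_i·e·α_i^ℓ, so α_err = S_1/S_0.
  S_0^{−1} = 12^{−1} = 12 (mod 13), so α_err = 12·12 = 144 ≡ 1 = α_3. Error position i = 3.
  Consistency check: S_2/S_1 = 12·12 = 144 ≡ 1 = α_err ✓ (single-error assumption holds).
Step 4: error magnitude e = S_0/v_3 = S_0·∏_{j≠3}(α_3 − α_j) = 12·12 = 144 ≡ 1 (mod 13).
Step 5: correct position 3: c_3 = r_3 − e = 4 − 1 ≡ 3 (mod 13). Hence c = [8, 9, 3, 2, 7].
  Check: interpolating c through the α_i gives m(x) = 5 + 11·x (degree < 2) with m(α_i) = c_i for every i, so c is indeed a codeword.


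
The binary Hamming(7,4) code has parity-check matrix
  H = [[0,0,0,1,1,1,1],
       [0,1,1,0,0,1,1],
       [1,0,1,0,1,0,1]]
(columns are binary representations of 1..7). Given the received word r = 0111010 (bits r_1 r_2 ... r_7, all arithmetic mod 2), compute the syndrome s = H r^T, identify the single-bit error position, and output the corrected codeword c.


s = (0, 1, 1)^T, error position = 3, corrected codeword c = 0101010

Compute s = H r^T mod 2 one row at a time:
  s_1 = 1 + 0 + 1 + 0 = 2 ≡ 0 (mod 2).
  s_2 = 1 + 1 + 1 + 0 = 3 ≡ 1 (mod 2).
  s_3 = 0 + 1 + 0 + 0 = 1 ≡ 1 (mod 2).
s = (0, 1, 1)^T — this equals column 3 of H (binary 011), so error is at position 3.
Correct: flip bit 3 of r = 0111010 to get c = 0101010.


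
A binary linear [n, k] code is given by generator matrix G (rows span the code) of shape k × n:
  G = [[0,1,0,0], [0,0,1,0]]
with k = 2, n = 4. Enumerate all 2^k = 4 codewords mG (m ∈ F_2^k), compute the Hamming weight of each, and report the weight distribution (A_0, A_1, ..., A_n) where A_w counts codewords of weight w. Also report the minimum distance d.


Weight distribution: A_0 = 1, A_1 = 2, A_2 = 1. Minimum distance d = 1.

Enumerate all 2^2 = 4 messages m ∈ F_2^2.
For each, compute codeword c = mG in F_2^4, then tally its weight.
  m = 00 → c = 0000, weight = 0.
  m = 10 → c = 0100, weight = 1.
  m = 01 → c = 0010, weight = 1.
  m = 11 → c = 0110, weight = 2.
Tally weights:
  weight 0: 1 codewords.
  weight 1: 2 codewords.
  weight 2: 1 codewords.
Minimum distance d = smallest w > 0 with A_w > 0 = 1.
Sanity: Σ A_w = 4 = 2^2 = 4 ✓.


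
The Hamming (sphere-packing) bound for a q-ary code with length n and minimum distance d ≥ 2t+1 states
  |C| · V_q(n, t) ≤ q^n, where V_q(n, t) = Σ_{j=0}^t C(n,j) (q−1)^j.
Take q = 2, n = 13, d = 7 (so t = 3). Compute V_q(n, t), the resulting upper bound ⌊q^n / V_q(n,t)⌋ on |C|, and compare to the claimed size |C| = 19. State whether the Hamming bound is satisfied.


V_q(n, t) = 378, q^n = 8192, Hamming bound = 21, |C| = 19 ≤ bound (satisfied).

Step 1: Compute V_q(n, t) = Σ_{j=0}^3 C(n, j) (q−1)^j.
  j = 0: C(13,0)·(1)^0 = 1·1 = 1.
  j = 1: C(13,1)·(1)^1 = 13·1 = 13.
  j = 2: C(13,2)·(1)^2 = 78·1 = 78.
  j = 3: C(13,3)·(1)^3 = 286·1 = 286.
  V_q(n, t) = 1 + 13 + 78 + 286 = 378.
Step 2: q^n = 2^13 = 8192.
Step 3: Hamming bound ⌊q^n / V_q(n,t)⌋ = ⌊8192/378⌋ = 21.
Step 4: Compare |C| = 19 to 21: satisfied.
The claimed |C| lies below the Hamming bound.


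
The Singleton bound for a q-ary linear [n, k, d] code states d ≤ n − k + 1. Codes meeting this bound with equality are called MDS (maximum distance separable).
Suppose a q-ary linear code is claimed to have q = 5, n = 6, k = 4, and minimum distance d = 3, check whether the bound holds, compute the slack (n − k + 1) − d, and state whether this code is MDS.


Singleton RHS = n − k + 1 = 3, slack = 0, bound satisfied, MDS.

Singleton bound: d ≤ n − k + 1.
Here n = 6, k = 4, so n − k + 1 = 3.
Given d = 3, check d ≤ 3: YES.
Slack = (n − k + 1) − d = 0.
The code is MDS (slack = 0).
Description: the claimed parameters are [6, 4, 3]_5; such a code would be MDS (meets Singleton bound).


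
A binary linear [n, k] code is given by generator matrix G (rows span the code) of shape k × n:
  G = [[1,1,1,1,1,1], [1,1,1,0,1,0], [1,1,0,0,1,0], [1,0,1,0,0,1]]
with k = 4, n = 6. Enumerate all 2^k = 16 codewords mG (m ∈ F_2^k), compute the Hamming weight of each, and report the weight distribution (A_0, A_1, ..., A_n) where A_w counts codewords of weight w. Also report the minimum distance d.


Weight distribution: A_0 = 1, A_1 = 1, A_2 = 3, A_3 = 6, A_4 = 3, A_5 = 1, A_6 = 1. Minimum distance d = 1.

Enumerate all 2^4 = 16 messages m ∈ F_2^4.
For each, compute codeword c = mG in F_2^6, then tally its weight.
  m = 0000 → c = 000000, weight = 0.
  m = 1000 → c = 111111, weight = 6.
  m = 0100 → c = 111010, weight = 4.
  m = 1100 → c = 000101, weight = 2.
  m = 0010 → c = 110010, weight = 3.
  m = 1010 → c = 001101, weight = 3.
  m = 0110 → c = 001000, weight = 1.
  m = 1110 → c = 110111, weight = 5.
  m = 0001 → c = 101001, weight = 3.
  m = 1001 → c = 010110, weight = 3.
  m = 0101 → c = 010011, weight = 3.
  m = 1101 → c = 101100, weight = 3.
  m = 0011 → c = 011011, weight = 4.
  m = 1011 → c = 100100, weight = 2.
  m = 0111 → c = 100001, weight = 2.
  m = 1111 → c = 011110, weight = 4.
Tally weights:
  weight 0: 1 codewords.
  weight 1: 1 codewords.
  weight 2: 3 codewords.
  weight 3: 6 codewords.
  weight 4: 3 codewords.
  weight 5: 1 codewords.
  weight 6: 1 codewords.
Minimum distance d = smallest w > 0 with A_w > 0 = 1.
Sanity: Σ A_w = 16 = 2^4 = 16 ✓.
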